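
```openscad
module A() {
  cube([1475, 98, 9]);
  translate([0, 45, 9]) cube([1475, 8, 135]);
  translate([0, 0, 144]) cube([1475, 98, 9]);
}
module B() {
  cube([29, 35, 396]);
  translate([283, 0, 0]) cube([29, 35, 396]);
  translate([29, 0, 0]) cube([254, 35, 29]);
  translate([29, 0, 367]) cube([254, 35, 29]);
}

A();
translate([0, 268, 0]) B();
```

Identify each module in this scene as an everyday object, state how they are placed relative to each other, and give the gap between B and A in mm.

The picture frame's nearest face is 170 mm from the I-beam's +y face.

A is an I-beam. B is a picture frame. The picture frame is on the floor beside the I-beam on its +y side. The gap between the picture frame and the I-beam is 170 mm.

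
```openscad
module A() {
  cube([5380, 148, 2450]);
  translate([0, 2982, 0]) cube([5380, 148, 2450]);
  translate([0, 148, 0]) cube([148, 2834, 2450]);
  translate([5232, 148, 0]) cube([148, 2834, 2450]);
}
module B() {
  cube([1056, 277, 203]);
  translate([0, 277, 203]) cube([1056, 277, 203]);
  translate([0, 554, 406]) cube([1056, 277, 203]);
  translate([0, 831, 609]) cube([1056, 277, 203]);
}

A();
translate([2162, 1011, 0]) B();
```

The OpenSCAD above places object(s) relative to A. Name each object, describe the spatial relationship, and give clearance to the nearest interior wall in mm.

Clearances: x = 2014, y = 863; minimum 863 mm.

A is a house frame. B is a staircase. The staircase sits inside the house frame, centred. The clearance to the nearest interior wall is 863 mm.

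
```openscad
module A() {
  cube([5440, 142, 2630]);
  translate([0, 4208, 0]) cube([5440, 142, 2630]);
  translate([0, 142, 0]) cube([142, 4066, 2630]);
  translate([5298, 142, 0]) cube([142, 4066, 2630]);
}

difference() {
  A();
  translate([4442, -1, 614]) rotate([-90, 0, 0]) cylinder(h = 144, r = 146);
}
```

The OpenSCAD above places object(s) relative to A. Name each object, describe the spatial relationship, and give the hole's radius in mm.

The subtracted cylinder has r = 146 mm.

A is a house frame. The house frame has a circular hole through its front wall. The hole's radius is 146 mm.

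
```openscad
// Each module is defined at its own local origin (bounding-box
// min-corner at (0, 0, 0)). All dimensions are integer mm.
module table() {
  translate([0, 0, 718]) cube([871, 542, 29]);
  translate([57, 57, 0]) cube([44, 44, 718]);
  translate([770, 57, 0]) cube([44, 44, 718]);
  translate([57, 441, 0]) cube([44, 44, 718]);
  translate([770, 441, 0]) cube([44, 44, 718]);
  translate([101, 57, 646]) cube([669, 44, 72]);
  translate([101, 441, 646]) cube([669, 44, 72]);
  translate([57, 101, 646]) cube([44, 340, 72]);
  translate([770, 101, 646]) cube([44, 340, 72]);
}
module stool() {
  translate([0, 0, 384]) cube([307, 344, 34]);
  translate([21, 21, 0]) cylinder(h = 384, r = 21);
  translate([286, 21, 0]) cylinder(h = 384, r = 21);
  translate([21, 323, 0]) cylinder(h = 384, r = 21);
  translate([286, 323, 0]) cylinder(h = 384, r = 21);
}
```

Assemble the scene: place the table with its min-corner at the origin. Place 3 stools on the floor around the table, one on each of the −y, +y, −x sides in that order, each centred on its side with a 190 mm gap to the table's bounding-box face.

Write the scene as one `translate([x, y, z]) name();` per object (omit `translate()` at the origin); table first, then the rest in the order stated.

table();
translate([282, -534, 0]) stool();
translate([282, 732, 0]) stool();
translate([-497, 99, 0]) stool();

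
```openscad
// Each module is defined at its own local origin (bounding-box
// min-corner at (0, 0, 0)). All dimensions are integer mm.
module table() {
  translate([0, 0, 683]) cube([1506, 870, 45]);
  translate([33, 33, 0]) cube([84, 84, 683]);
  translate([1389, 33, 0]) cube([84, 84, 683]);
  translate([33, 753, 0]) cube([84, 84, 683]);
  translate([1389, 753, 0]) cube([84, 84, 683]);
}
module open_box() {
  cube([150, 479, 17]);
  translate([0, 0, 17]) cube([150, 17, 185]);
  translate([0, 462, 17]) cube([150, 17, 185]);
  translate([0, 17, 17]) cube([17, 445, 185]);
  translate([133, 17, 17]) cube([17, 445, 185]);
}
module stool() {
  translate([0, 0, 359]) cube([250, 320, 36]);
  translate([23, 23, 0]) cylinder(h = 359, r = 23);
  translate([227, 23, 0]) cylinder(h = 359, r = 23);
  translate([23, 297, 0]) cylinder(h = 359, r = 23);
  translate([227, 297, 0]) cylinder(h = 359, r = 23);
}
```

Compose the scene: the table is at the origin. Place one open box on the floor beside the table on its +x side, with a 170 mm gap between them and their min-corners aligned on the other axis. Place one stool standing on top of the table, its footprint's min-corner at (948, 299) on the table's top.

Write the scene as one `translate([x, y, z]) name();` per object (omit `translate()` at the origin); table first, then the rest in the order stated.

table();
translate([1676, 0, 0]) open_box();
translate([948, 299, 728]) stool();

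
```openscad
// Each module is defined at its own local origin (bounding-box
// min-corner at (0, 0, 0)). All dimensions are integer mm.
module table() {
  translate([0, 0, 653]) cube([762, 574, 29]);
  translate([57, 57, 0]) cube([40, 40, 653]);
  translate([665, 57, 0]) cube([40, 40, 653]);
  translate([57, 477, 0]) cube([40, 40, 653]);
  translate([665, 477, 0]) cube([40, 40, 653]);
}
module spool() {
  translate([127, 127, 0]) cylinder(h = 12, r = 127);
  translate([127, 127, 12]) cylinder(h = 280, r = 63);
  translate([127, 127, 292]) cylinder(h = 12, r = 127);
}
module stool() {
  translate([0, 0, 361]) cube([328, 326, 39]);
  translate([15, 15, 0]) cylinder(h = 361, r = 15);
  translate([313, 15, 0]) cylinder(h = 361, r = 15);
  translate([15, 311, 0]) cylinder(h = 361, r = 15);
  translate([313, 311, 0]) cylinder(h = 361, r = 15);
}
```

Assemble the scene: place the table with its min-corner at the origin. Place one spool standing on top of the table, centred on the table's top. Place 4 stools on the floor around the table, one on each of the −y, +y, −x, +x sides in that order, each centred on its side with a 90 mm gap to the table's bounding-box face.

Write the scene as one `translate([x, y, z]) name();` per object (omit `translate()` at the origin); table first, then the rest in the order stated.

table();
translate([254, 160, 682]) spool();
translate([217, -416, 0]) stool();
translate([217, 664, 0]) stool();
translate([-418, 124, 0]) stool();
translate([852, 124, 0]) stool();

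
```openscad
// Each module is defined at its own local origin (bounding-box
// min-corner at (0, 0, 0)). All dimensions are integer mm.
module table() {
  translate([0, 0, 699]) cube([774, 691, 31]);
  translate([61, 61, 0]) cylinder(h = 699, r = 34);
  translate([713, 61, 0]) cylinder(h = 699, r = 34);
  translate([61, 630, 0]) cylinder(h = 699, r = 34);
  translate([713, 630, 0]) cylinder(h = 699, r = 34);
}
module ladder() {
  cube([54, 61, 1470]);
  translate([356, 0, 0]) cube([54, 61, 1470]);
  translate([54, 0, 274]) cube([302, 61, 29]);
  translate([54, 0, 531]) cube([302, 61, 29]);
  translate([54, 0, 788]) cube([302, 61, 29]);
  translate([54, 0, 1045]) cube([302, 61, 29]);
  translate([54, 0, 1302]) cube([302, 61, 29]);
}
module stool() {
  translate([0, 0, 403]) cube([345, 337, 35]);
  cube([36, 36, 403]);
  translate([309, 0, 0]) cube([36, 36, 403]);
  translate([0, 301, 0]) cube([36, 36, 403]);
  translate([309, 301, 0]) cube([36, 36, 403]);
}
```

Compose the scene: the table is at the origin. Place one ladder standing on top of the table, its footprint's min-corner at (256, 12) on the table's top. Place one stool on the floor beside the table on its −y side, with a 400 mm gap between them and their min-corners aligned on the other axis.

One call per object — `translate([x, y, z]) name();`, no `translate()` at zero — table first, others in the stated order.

table();
translate([256, 12, 730]) ladder();
translate([0, -737, 0]) stool();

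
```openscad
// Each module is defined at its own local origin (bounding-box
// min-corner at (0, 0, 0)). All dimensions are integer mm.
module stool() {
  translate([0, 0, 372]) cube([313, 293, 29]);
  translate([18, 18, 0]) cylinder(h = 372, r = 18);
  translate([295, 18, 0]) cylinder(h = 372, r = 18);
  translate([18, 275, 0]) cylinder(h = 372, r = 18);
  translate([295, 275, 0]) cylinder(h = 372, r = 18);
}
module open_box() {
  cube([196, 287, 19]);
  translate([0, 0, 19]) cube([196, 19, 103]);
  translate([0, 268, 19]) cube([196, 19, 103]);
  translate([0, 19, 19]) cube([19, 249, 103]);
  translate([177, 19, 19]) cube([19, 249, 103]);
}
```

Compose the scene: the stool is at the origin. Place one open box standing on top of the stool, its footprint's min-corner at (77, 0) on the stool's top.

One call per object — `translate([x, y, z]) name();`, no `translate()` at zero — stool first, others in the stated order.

stool();
translate([77, 0, 401]) open_box();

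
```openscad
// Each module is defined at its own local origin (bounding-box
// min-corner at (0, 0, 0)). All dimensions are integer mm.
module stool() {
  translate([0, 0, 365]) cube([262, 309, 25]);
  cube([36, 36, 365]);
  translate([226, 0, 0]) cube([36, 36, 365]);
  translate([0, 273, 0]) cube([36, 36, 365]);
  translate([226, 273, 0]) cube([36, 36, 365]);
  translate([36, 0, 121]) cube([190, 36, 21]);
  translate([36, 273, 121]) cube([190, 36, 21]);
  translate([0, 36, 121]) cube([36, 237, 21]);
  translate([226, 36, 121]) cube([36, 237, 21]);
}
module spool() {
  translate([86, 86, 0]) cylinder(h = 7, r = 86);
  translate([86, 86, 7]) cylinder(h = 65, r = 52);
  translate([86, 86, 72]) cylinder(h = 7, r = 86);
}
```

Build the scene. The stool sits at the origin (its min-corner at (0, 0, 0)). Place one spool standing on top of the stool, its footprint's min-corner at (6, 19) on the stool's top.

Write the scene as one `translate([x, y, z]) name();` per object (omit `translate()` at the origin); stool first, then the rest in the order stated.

stool();
translate([6, 19, 390]) spool();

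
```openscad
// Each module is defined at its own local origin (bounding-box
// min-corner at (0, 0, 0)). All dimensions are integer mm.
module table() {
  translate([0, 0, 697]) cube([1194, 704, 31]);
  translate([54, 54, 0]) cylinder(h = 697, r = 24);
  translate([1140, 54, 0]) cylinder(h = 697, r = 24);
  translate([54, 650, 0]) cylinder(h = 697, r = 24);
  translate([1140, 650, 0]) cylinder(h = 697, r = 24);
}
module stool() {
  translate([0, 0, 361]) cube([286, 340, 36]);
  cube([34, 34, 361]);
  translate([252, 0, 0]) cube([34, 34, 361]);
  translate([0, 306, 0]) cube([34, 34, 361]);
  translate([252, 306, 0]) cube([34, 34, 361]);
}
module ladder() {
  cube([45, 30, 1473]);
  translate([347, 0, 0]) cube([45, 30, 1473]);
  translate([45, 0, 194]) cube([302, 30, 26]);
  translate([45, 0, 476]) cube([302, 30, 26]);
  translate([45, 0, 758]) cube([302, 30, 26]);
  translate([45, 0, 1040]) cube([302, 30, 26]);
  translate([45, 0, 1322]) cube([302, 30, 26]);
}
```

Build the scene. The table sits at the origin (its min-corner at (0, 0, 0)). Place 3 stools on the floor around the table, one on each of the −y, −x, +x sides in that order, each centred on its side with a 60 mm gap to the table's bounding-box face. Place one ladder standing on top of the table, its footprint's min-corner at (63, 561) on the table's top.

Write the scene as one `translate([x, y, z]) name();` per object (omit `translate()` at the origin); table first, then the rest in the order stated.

table();
translate([454, -400, 0]) stool();
translate([-346, 182, 0]) stool();
translate([1254, 182, 0]) stool();
translate([63, 561, 728]) ladder();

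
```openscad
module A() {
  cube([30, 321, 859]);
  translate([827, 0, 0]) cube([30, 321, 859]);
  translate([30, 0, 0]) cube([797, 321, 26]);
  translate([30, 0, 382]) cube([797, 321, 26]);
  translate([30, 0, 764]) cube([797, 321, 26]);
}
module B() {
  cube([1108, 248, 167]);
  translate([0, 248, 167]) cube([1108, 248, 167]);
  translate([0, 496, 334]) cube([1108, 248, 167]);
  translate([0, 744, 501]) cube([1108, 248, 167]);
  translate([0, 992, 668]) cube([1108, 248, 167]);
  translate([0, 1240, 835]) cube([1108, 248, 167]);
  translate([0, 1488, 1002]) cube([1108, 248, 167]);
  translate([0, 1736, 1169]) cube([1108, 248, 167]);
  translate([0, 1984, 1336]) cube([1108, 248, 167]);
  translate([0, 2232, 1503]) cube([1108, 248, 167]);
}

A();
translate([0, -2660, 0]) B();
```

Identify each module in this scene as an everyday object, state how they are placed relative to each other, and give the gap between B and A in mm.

A is a bookshelf. B is a staircase. The staircase is on the floor beside the bookshelf on its −y side. The gap between the staircase and the bookshelf is 180 mm.

The staircase's nearest face is 180 mm from the bookshelf's −y face.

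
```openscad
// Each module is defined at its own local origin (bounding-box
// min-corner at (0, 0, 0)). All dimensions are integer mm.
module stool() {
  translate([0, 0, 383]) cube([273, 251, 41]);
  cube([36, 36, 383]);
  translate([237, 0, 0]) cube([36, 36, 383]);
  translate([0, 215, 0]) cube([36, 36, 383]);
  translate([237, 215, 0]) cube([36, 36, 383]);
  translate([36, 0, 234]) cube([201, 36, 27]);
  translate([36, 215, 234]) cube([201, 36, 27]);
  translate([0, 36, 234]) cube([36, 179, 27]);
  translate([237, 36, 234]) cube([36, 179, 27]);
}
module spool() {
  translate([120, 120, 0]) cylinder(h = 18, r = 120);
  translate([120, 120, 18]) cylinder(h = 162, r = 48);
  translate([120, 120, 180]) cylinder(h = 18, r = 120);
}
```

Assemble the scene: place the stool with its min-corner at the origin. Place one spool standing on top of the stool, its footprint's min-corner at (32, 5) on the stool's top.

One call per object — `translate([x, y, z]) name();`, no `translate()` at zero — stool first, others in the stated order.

stool();
translate([32, 5, 424]) spool();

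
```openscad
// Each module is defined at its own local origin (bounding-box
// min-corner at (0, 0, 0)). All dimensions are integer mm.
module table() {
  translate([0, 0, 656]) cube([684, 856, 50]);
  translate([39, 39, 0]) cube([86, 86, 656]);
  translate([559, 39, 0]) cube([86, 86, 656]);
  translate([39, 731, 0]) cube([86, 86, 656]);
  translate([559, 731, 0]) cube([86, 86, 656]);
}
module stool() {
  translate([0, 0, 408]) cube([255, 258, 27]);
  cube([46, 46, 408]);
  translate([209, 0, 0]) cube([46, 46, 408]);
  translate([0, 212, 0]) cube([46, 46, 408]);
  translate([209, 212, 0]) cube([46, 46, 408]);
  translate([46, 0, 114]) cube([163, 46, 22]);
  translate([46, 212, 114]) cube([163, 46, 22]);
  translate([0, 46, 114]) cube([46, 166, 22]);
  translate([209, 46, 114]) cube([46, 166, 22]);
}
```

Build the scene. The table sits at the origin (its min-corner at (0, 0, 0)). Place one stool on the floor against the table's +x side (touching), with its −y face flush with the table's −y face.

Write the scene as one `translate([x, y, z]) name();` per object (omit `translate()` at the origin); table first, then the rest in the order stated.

table();
translate([684, 0, 0]) stool();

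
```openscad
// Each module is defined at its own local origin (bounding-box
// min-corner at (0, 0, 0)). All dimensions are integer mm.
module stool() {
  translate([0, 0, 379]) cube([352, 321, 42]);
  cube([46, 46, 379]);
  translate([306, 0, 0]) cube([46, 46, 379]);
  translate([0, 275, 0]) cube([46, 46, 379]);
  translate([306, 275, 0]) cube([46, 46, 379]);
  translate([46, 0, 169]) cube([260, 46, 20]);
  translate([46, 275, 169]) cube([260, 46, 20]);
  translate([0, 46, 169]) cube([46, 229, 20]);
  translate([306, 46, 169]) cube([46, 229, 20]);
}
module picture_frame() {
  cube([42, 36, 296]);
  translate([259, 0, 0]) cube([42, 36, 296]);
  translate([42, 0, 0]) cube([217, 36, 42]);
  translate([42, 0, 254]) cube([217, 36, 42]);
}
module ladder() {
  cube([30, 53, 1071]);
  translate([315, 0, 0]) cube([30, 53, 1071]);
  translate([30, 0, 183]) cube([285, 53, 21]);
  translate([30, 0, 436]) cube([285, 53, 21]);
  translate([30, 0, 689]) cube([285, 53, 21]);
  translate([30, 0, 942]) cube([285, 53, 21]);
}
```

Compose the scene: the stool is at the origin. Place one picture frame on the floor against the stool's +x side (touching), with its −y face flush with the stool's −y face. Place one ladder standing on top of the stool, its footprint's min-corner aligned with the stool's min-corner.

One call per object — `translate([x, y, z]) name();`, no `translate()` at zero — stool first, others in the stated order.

stool();
translate([352, 0, 0]) picture_frame();
translate([0, 0, 421]) ladder();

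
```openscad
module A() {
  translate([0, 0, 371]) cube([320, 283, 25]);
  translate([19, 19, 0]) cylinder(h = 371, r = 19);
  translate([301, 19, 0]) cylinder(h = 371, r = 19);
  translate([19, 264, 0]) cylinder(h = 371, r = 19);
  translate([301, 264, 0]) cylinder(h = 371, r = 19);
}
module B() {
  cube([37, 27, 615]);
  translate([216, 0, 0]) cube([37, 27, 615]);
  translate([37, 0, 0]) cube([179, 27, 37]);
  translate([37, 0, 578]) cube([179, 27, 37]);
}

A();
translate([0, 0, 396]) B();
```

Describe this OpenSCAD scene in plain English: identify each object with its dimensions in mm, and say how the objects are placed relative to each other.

A is a four-legged stool. The seat is 320×283 mm, 25 mm thick, top at z = 396 mm. It stands on four round legs, each 38 mm in diameter, from z = 0 to the seat underside, each leg's axis is inset half a diameter from the nearest pair of seat edges (so the leg's bounding box is flush with the corner).

B is a picture frame with a 179×541 mm rectangular opening (x by z) and a uniform 37 mm border on every side. Frame depth is 27 mm along y. It is built from two vertical stiles running the full outside height and two horizontal rails spanning the gap between the stiles.

The picture frame is on top of the stool.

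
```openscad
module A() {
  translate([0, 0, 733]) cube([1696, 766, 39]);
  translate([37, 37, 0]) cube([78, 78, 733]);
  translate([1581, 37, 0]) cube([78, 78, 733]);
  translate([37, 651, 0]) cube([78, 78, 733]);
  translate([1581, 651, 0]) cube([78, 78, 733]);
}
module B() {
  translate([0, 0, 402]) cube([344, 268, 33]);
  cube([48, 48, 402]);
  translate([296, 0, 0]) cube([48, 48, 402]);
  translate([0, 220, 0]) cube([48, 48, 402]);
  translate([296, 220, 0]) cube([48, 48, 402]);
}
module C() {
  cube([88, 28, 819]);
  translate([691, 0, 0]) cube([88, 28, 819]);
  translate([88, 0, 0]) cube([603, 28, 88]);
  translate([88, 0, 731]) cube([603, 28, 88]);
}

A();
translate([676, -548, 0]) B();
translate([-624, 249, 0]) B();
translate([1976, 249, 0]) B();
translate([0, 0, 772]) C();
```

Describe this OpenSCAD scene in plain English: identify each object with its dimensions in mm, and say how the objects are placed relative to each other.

A is a table with a 1696×766 mm rectangular top, 39 mm thick, top surface at z = 772 mm, supported by four 78×78 mm square legs, each inset 37 mm from the nearest pair of top edges, running from the floor.

B is a simple wooden stool: a rectangular seat 344 mm (x) by 268 mm (y), 33 mm thick, top face at z = 435 mm, on four square legs, each 48×48 mm in cross-section. The legs rest on z = 0, each flush with a corner of the seat.

C is a rectangular picture frame lying in the x–z plane (depth along y). The opening is 603 mm wide (x) by 643 mm tall (z), surrounded by a border 88 mm wide on all four sides. The frame is 28 mm deep and is made of two full-height vertical stiles with two horizontal rails fitted between them.

Three stools sit around the table at the −y, −x, +x sides. The picture frame is on top of the table.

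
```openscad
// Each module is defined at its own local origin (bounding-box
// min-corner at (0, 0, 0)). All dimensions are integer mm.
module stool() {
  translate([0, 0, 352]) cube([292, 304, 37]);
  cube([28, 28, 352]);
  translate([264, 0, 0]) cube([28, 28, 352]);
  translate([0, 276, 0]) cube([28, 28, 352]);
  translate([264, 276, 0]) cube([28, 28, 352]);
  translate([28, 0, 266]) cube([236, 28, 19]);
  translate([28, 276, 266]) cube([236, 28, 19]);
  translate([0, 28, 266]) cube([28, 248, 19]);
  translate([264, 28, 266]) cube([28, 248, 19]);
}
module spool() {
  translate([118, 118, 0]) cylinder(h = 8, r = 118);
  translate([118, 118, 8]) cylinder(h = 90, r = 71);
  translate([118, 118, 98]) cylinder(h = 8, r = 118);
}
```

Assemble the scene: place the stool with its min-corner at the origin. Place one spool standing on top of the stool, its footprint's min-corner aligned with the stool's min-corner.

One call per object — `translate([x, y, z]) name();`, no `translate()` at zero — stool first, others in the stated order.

stool();
translate([0, 0, 389]) spool();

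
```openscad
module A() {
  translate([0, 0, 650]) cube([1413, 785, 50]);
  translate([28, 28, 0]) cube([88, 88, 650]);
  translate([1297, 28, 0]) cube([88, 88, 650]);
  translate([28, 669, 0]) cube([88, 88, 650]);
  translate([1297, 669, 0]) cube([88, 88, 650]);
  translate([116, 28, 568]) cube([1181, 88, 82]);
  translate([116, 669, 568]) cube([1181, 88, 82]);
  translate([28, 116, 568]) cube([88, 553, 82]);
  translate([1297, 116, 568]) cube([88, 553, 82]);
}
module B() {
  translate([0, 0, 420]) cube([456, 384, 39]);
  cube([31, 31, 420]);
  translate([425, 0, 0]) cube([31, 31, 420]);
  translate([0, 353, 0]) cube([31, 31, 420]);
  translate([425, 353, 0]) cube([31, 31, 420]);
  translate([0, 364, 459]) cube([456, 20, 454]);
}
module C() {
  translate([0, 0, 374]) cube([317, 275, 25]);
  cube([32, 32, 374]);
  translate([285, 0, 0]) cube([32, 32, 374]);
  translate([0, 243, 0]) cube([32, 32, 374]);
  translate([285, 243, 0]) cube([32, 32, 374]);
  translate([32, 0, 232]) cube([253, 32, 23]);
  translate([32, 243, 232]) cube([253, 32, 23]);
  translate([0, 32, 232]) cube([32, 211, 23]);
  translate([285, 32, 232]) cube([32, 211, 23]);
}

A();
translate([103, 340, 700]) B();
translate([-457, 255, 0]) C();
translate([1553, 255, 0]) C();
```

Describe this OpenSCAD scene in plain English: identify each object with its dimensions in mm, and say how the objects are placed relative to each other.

A is a rectangular dining table. The top is 1413×785×50 mm with its upper surface at z = 700 mm. It stands on four 88×88 mm square legs, each inset 28 mm from the nearest pair of top edges, running from the floor to the underside of the top. Four apron rails, 88 mm thick and 82 mm tall, run between adjacent legs with their top edges flush with the underside of the top and their outer faces flush with the legs' outer faces.

B is a chair. The seat is a 456×384×39 mm slab with its top at z = 459 mm, on four 31×31 mm corner legs (flush with the seat edges, standing on z = 0). A flat backrest 20 mm thick, 454 mm tall, spans the full seat width and rises from the seat top along its +y edge, rear face flush with the rear of the seat.

C is a four-legged stool. The seat is a 317×275×25 mm slab whose top surface is at z = 399 mm; four square legs, each 32×32 mm in cross-section, run from the floor (z = 0) to the underside of the seat, each flush with a corner of the seat. Four stretchers, 32 mm wide and 23 mm tall, connect adjacent legs with their undersides at z = 232 mm, each running between the inner faces of the legs it joins and aligned with the legs' outer faces on the other axis.

The chair is on top of the table. Two stools sit around the table at the −x, +x sides.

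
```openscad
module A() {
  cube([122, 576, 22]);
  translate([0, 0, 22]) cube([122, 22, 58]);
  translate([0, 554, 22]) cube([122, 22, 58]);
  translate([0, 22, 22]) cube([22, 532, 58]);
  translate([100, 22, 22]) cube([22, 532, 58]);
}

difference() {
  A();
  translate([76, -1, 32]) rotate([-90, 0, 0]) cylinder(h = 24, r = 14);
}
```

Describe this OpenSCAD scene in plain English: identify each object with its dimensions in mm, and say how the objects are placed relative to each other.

A is an open-topped rectangular box: outside dimensions 122×576×80 mm, with a uniform wall and base thickness of 22 mm. The base is a full 122×576 slab on the floor; four walls sit on top of the base. The front and back walls (the −y and +y sides) span the full width; the two side walls fit between them.

The open box has a circular hole of radius 14 mm through its front wall, centred at (x = 76, z = 32).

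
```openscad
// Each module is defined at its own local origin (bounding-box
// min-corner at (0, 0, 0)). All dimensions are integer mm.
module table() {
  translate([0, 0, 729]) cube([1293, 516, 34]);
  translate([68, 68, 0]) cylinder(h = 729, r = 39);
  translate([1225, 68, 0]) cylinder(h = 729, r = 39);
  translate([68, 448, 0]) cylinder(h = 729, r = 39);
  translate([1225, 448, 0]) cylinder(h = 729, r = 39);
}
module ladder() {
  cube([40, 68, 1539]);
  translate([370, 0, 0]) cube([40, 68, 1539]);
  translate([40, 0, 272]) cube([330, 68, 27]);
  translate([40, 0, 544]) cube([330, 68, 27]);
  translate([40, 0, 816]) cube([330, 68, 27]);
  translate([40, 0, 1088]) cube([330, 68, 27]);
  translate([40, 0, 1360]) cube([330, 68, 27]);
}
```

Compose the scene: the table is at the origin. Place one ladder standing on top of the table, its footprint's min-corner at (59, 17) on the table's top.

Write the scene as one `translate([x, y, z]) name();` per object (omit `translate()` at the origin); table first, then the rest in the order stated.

table();
translate([59, 17, 763]) ladder();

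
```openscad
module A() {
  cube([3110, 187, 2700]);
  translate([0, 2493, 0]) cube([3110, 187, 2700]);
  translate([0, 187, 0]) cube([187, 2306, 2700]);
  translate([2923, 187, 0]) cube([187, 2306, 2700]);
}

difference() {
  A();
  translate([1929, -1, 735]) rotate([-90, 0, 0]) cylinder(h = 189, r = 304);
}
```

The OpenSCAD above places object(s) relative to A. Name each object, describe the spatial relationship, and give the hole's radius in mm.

The subtracted cylinder has r = 304 mm.

A is a house frame. The house frame has a circular hole through its front wall. The hole's radius is 304 mm.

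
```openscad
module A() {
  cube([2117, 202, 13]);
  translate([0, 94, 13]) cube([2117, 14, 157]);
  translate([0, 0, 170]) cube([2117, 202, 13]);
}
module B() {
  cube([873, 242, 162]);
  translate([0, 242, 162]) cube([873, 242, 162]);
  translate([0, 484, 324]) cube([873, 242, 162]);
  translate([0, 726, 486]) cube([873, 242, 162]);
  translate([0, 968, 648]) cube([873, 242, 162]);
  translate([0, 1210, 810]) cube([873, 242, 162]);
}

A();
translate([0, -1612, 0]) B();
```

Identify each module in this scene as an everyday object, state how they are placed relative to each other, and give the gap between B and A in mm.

The staircase's nearest face is 160 mm from the I-beam's −y face.

A is an I-beam. B is a staircase. The staircase is on the floor beside the I-beam on its −y side. The gap between the staircase and the I-beam is 160 mm.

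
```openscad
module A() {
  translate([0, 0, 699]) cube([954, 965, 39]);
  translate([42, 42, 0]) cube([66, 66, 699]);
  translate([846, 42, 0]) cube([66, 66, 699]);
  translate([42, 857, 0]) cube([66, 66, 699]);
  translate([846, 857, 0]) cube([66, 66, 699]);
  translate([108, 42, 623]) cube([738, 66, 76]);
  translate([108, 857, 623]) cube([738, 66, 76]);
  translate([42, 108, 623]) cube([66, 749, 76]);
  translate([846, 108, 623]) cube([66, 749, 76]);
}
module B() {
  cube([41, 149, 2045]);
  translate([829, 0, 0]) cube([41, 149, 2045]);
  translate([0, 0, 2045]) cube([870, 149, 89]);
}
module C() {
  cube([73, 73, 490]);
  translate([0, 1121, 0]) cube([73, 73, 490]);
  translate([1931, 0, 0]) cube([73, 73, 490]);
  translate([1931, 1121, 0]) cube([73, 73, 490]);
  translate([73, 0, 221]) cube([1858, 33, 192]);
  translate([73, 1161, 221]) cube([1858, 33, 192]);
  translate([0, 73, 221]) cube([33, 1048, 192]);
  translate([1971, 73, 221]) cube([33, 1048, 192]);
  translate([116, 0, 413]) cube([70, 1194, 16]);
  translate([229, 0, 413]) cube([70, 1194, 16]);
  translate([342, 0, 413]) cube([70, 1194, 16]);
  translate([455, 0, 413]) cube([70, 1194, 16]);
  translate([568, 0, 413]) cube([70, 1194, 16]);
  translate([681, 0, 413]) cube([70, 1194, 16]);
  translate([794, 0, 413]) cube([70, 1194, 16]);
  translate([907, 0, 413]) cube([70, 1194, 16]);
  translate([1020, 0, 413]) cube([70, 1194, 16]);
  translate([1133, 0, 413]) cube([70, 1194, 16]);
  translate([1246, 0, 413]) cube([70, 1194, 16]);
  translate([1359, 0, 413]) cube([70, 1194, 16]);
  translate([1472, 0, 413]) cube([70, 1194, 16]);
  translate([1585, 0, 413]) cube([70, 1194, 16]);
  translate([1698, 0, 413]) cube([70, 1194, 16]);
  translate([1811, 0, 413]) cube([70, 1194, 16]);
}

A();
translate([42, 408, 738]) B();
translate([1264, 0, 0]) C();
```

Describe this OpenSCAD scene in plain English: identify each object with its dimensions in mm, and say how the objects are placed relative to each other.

A is a table with a 954×965 mm rectangular top, 39 mm thick, top surface at z = 738 mm, supported by four 66×66 mm square legs, each inset 42 mm from the nearest pair of top edges, running from the floor. Four apron rails, 66 mm thick and 76 mm tall, run between adjacent legs with their top edges flush with the underside of the top and their outer faces flush with the legs' outer faces.

B is a door frame. The clear opening is 788 mm wide and 2045 mm high. Two 41 mm wide jambs, 149 mm deep, stand either side of the opening from the floor to the top of the opening. A 89 mm thick head sits across the top of both jambs, spanning the full outside width of the frame.

C is a bed frame 2004 mm long (x) by 1194 mm wide (y). Four 73×73 mm corner posts, 490 mm tall, at the corners of the footprint. Four rails of 33 mm thickness and 192 mm height run between adjacent posts with their undersides at z = 221 mm, their outer faces flush with the outside of the frame (the two x-running rails run between the posts' inner faces; the two y-running rails run between the posts' inner faces). 16 slats, each 70 mm wide (x) and 16 mm thick, lie across the top of the two x-running rails, running the full 1194 mm width of the frame in y; the slats are evenly spaced along x between the inner faces of the end posts with equal gaps (rounded down to the nearest mm) at the −x end and between each pair — any rounding remainder accumulates at the +x end.

The door frame is on top of the table, centred. The bed frame is on the floor beside the table on its +x side.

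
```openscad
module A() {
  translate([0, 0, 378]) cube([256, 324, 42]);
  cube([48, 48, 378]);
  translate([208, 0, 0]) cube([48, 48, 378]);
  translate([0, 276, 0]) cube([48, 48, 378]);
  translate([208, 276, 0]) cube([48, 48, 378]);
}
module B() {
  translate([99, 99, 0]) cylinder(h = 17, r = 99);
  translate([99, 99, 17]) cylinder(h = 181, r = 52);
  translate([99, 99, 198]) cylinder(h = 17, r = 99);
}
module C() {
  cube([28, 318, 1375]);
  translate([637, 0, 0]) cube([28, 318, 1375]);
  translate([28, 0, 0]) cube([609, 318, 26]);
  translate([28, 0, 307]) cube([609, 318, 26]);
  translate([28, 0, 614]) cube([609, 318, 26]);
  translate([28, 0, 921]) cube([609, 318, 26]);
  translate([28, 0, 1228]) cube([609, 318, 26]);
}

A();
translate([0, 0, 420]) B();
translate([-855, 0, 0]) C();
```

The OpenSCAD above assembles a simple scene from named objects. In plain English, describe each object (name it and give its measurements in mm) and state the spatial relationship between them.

A is a four-legged stool. The seat is a 256×324×42 mm slab whose top surface is at z = 420 mm; four square legs, each 48×48 mm in cross-section, run from the floor (z = 0) to the underside of the seat, each flush with a corner of the seat.

B is a spool: two coaxial disc flanges of radius 99 mm and thickness 17 mm, joined by a core cylinder of radius 52 mm and height 181 mm. The lower flange rests on z = 0 and the three cylinders share a vertical axis.

C is an open bookshelf. Two side panels, each 28 mm thick, 318 mm deep and 1375 mm tall, stand 665 mm apart (outside-to-outside). Between them sit 5 shelves, each 26 mm thick and 318 mm deep, spanning the full gap between the sides. The bottom shelf rests on the floor (its underside at z = 0) and the clear gap between one shelf's top and the next shelf's underside is 281 mm.

The spool is on top of the stool. The bookshelf is on the floor beside the stool on its −x side.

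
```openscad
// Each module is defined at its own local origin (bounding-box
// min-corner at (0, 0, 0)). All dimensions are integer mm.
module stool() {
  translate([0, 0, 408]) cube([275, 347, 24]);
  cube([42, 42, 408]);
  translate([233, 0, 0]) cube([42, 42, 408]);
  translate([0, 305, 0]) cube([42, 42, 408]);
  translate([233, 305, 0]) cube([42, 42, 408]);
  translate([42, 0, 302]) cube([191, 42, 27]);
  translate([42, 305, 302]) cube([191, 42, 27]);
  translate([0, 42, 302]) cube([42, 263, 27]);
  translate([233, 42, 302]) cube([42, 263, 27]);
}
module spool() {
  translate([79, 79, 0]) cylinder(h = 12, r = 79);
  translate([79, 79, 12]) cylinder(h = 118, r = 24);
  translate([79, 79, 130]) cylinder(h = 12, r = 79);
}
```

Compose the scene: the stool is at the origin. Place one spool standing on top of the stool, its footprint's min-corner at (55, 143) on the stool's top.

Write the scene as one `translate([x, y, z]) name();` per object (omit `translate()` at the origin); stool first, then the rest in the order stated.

stool();
translate([55, 143, 432]) spool();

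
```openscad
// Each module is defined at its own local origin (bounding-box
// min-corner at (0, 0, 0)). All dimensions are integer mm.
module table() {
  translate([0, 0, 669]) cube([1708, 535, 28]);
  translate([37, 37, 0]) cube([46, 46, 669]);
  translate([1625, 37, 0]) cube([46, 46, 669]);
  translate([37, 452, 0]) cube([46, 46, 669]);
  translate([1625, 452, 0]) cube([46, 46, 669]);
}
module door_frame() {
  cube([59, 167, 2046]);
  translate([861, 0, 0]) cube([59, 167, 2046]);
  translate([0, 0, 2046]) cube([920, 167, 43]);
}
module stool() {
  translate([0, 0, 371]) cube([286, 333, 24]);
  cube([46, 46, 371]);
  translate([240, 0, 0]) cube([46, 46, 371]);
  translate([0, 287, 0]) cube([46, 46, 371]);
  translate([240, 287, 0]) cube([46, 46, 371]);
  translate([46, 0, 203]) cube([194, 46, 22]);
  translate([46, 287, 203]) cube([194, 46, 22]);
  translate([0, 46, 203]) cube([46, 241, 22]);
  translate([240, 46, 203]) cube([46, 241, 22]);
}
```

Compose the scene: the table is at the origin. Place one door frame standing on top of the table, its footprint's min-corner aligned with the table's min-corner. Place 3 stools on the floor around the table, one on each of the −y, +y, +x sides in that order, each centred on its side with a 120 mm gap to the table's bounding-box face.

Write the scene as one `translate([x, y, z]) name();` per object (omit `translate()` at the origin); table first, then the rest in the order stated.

table();
translate([0, 0, 697]) door_frame();
translate([711, -453, 0]) stool();
translate([711, 655, 0]) stool();
translate([1828, 101, 0]) stool();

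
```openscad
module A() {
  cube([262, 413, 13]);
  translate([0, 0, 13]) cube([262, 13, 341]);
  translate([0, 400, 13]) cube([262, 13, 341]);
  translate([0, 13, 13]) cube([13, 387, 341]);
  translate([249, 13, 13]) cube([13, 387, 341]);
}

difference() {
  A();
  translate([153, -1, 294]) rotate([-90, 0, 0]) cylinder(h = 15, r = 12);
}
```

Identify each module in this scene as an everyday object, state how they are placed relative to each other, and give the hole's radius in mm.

The subtracted cylinder has r = 12 mm.

A is an open box. The open box has a circular hole through its front wall. The hole's radius is 12 mm.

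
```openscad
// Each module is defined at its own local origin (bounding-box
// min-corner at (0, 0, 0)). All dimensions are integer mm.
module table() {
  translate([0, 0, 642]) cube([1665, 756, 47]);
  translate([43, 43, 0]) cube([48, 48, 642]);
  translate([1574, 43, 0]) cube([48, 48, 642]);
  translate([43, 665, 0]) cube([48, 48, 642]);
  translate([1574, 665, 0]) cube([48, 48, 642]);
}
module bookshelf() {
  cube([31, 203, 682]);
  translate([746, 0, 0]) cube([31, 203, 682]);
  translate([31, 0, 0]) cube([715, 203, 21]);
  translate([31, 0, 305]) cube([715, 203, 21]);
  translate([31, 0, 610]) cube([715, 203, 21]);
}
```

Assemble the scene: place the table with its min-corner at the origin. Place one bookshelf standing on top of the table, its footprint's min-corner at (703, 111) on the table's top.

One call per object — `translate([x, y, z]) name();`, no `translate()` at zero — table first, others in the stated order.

table();
translate([703, 111, 689]) bookshelf();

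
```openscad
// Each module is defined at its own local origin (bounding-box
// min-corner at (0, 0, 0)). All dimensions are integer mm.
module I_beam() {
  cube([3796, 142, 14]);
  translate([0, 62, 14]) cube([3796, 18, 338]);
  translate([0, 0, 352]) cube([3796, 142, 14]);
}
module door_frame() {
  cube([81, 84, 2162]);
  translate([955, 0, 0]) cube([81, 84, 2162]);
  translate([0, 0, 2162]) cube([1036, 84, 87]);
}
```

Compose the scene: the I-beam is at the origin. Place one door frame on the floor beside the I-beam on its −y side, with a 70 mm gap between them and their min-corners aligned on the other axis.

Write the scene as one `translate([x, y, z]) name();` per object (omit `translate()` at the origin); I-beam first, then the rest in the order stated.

I_beam();
translate([0, -154, 0]) door_frame();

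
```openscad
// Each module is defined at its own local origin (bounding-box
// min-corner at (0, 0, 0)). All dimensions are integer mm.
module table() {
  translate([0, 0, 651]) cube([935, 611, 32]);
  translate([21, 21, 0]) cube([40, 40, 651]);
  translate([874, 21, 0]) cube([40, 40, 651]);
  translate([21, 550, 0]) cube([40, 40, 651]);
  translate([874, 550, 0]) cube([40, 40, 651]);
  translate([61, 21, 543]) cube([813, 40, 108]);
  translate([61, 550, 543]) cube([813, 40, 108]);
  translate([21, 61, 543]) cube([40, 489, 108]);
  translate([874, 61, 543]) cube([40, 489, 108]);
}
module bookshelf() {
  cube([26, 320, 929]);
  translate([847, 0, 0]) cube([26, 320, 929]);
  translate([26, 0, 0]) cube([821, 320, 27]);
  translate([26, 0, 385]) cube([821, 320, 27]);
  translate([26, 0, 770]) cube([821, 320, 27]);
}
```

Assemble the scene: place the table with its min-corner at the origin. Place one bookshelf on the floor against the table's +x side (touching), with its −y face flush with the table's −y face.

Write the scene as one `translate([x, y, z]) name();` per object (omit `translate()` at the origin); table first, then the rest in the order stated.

table();
translate([935, 0, 0]) bookshelf();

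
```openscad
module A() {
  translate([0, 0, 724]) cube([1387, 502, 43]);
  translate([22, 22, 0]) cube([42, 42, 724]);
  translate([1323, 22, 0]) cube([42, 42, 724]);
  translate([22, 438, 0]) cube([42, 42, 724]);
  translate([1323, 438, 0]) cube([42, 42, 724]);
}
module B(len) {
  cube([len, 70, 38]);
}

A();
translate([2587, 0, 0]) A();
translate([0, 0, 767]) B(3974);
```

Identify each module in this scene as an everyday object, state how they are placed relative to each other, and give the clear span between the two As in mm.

Second table starts at x = 2587; first ends at x = 1387; clear span = 2587 − 1387 = 1200 mm.

A is a table. B is a beam. A beam spans the tops of two tables. The clear span between the two tables is 1200 mm.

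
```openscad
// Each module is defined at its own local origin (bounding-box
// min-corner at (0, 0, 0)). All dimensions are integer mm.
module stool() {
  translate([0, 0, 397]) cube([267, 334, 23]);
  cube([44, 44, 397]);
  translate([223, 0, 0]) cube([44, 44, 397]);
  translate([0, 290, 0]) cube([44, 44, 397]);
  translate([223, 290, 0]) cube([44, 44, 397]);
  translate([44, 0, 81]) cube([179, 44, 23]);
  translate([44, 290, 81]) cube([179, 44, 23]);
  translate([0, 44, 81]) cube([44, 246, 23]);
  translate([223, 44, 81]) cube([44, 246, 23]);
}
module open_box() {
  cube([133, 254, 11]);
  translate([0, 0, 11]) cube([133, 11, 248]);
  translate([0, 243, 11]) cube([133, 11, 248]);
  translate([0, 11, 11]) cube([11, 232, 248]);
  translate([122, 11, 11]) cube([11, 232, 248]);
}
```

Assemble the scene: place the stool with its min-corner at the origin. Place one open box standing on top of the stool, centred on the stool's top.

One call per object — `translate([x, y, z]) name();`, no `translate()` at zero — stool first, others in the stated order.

stool();
translate([67, 40, 420]) open_box();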